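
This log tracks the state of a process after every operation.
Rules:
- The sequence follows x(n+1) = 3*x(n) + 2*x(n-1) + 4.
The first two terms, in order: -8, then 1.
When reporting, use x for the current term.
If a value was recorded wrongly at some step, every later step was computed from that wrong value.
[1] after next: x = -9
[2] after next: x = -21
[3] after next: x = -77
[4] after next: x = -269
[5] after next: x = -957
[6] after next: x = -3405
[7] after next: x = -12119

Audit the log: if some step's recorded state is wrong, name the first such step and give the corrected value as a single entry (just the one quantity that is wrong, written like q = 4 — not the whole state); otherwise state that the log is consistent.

Step 1: x = 3*(1) + (2)*(-8) + (4) = -9 — checks out.
Step 2: x = 3*(-9) + (2)*(1) + (4) = -21 — verified.
Step 3: x = 3*(-21) + (2)*(-9) + (4) = -77 — matches.
Step 4: x = 3*(-77) + (2)*(-21) + (4) = -269 — exactly as logged.
Step 5: x = 3*(-269) + (2)*(-77) + (4) = -957 — verified.
Step 6: x = 3*(-957) + (2)*(-269) + (4) = -3405 — verified.
Step 7: x = 3*(-3405) + (2)*(-957) + (4) = -12125 — the recorded entry deviates here.
First deviation found at step 7; the corrected entry is x = -12125.

step 7, x = -12125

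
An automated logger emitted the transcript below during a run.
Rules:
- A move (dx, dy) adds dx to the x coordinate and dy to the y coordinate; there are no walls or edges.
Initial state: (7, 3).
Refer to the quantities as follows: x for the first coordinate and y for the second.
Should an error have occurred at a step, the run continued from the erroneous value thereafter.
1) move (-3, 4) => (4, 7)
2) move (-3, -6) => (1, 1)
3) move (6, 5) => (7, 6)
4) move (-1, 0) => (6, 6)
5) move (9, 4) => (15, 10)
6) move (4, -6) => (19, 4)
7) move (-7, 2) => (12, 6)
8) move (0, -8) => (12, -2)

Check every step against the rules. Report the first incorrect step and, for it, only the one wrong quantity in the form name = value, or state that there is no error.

no error

Recomputing the run from the initial state:
step 1: x = 4, y = 7
step 2: x = 1, y = 1
step 3: x = 7, y = 6
step 4: x = 6, y = 6
step 5: x = 15, y = 10
step 6: x = 19, y = 4
step 7: x = 12, y = 6
step 8: x = 12, y = -2
This matches the transcript at every step.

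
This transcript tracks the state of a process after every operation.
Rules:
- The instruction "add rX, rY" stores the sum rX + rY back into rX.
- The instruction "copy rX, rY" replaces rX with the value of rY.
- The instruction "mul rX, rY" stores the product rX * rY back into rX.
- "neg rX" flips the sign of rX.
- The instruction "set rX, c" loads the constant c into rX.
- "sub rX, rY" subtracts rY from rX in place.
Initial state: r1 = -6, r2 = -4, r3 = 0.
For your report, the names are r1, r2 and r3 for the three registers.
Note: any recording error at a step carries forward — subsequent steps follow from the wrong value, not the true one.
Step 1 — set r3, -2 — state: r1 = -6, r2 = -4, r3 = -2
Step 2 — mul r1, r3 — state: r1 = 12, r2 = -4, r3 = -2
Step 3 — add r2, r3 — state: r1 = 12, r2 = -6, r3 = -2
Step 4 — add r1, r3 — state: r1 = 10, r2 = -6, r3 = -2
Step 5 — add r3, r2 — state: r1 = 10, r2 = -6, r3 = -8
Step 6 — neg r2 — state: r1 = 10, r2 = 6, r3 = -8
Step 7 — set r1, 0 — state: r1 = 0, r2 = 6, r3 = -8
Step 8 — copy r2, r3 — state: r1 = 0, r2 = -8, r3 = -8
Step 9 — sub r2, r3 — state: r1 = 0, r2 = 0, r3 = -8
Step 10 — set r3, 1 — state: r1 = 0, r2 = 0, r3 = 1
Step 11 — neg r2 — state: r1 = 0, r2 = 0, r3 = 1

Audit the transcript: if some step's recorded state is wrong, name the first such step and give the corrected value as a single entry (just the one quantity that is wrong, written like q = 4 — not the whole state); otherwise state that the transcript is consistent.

no error

1. r3 = -2 (no discrepancy)
2. r1 = -6 * -2 = 12 (consistent with the transcript)
3. r2 = -4 + -2 = -6 (no discrepancy)
4. r1 = 12 + -2 = 10 (verified)
5. r3 = -2 + -6 = -8 (agrees with the transcript)
6. r2 = -(-6) = 6 (in agreement)
7. r1 = 0 (verified)
8. r2 = -8 (same as recorded)
9. r2 = -8 - -8 = 0 (matches)
10. r3 = 1 (same as recorded)
11. r2 = -(0) = 0 (exactly as logged)
Every step is consistent.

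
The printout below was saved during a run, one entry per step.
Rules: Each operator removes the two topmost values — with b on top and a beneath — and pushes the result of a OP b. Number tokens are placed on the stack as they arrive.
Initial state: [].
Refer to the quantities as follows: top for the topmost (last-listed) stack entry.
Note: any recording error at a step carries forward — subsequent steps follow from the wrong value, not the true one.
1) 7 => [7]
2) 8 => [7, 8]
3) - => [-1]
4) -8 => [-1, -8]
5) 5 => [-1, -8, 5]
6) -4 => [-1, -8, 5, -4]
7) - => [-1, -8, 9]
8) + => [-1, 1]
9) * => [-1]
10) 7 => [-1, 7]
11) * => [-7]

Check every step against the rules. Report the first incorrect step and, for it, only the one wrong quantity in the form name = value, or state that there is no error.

Step 1: push 7: top = 7 — in agreement.
Step 2: push 8: top = 8 — checks out.
Step 3: 7 - 8 = -1 — agrees with the printout.
Step 4: push -8: top = -8 — agrees with the printout.
Step 5: push 5: top = 5 — matches.
Step 6: push -4: top = -4 — verified.
Step 7: 5 - -4 = 9 — no discrepancy.
Step 8: -8 + 9 = 1 — checks out.
Step 9: -1 * 1 = -1 — exactly as logged.
Step 10: push 7: top = 7 — no discrepancy.
Step 11: -1 * 7 = -7 — same as recorded.
No step deviates from the rules.

no error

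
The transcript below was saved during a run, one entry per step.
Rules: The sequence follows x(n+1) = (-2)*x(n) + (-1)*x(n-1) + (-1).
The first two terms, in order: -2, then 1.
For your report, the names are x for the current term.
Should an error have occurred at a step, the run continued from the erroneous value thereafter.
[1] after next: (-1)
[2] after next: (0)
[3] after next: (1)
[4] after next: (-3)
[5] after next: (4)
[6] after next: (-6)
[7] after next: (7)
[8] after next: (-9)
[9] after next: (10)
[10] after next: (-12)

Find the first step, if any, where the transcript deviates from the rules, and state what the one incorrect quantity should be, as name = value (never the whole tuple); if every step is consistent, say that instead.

step 3, x = 0

Recomputing the run from the initial state:
step 1: x = -1
step 2: x = 0
step 3: x = 0
step 4: x = -1
step 5: x = 1
step 6: x = -2
step 7: x = 2
step 8: x = -3
step 9: x = 3
step 10: x = -4
The first disagreement with the transcript is at step 3, where the value should be x = 0.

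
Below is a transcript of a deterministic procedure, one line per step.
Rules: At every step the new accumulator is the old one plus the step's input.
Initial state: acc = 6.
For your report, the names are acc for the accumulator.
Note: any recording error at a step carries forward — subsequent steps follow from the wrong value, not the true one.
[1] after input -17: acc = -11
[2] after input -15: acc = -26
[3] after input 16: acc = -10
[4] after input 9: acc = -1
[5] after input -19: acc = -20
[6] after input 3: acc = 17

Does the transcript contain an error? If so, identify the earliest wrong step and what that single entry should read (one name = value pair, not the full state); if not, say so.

step 6, acc = -17

Recomputing the run from the initial state:
step 1: acc = -11
step 2: acc = -26
step 3: acc = -10
step 4: acc = -1
step 5: acc = -20
step 6: acc = -17
The first disagreement with the transcript is at step 6, where the value should be acc = -17.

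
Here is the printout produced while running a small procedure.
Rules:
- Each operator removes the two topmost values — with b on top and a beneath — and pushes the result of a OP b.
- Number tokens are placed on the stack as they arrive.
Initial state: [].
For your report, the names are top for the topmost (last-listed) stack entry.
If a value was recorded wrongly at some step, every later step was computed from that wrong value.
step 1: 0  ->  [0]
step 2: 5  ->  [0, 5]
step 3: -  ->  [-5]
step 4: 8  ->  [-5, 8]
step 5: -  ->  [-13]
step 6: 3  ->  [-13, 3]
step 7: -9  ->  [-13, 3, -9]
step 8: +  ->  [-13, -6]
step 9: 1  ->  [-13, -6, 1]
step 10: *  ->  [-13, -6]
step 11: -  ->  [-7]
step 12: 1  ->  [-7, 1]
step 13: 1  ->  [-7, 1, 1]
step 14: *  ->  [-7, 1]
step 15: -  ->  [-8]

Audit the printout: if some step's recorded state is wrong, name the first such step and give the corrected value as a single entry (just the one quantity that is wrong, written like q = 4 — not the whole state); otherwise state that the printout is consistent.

step 1: push 0: top = 0 -> in agreement
step 2: push 5: top = 5 -> exactly as logged
step 3: 0 - 5 = -5 -> verified
step 4: push 8: top = 8 -> checks out
step 5: -5 - 8 = -13 -> matches
step 6: push 3: top = 3 -> same as recorded
step 7: push -9: top = -9 -> verified
step 8: 3 + -9 = -6 -> no discrepancy
step 9: push 1: top = 1 -> verified
step 10: -6 * 1 = -6 -> exactly as logged
step 11: -13 - -6 = -7 -> checks out
step 12: push 1: top = 1 -> matches
step 13: push 1: top = 1 -> checks out
step 14: 1 * 1 = 1 -> consistent with the printout
step 15: -7 - 1 = -8 -> in agreement
No step deviates from the rules.

no error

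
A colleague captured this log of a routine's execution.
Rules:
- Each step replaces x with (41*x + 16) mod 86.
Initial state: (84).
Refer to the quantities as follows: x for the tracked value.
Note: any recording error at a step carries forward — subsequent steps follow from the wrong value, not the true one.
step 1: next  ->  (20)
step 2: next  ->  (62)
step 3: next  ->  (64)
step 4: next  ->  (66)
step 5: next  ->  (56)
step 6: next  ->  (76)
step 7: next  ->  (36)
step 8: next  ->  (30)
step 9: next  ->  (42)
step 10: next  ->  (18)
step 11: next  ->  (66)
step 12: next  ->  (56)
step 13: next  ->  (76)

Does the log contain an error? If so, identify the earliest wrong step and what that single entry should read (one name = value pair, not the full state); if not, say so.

step 4, x = 60

Recomputing the run from the initial state:
step 1: x = 20
step 2: x = 62
step 3: x = 64
step 4: x = 60
step 5: x = 68
step 6: x = 52
step 7: x = 84
step 8: x = 20
step 9: x = 62
step 10: x = 64
step 11: x = 60
step 12: x = 68
step 13: x = 52
The first disagreement with the log is at step 4, where the value should be x = 60.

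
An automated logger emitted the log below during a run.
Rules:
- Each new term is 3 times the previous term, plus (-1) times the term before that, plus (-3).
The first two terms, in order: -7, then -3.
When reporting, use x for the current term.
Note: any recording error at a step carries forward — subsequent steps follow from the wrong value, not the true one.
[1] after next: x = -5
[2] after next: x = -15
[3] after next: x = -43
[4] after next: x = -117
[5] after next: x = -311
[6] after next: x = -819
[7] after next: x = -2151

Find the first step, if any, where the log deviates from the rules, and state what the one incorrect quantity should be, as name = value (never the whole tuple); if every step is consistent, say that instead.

step 7, x = -2149

Recomputing the run from the initial state:
step 1: x = -5
step 2: x = -15
step 3: x = -43
step 4: x = -117
step 5: x = -311
step 6: x = -819
step 7: x = -2149
The first disagreement with the log is at step 7, where the value should be x = -2149.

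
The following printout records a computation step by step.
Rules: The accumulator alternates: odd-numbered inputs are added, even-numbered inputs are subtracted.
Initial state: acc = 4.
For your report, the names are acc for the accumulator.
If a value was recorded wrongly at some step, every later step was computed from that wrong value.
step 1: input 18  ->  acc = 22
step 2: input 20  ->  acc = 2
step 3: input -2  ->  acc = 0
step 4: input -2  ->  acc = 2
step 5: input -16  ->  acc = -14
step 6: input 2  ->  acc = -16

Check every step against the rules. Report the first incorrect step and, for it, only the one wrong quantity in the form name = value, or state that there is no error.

no error

Recomputing the run from the initial state:
step 1: acc = 22
step 2: acc = 2
step 3: acc = 0
step 4: acc = 2
step 5: acc = -14
step 6: acc = -16
This matches the printout at every step.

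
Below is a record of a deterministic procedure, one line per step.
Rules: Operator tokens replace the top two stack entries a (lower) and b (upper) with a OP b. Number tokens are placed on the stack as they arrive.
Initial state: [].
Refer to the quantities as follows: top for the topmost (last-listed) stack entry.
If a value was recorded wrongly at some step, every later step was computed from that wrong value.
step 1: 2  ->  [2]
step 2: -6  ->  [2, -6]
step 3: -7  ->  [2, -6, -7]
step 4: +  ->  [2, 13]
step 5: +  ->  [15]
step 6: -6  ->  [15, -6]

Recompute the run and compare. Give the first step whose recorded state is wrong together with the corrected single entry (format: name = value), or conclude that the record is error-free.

step 4, top = -13

Step 1: push 2: top = 2 — verified.
Step 2: push -6: top = -6 — verified.
Step 3: push -7: top = -7 — consistent with the record.
Step 4: -6 + -7 = -13 — first mismatch against the record.
Step 4 is the first one off; corrected, top = -13.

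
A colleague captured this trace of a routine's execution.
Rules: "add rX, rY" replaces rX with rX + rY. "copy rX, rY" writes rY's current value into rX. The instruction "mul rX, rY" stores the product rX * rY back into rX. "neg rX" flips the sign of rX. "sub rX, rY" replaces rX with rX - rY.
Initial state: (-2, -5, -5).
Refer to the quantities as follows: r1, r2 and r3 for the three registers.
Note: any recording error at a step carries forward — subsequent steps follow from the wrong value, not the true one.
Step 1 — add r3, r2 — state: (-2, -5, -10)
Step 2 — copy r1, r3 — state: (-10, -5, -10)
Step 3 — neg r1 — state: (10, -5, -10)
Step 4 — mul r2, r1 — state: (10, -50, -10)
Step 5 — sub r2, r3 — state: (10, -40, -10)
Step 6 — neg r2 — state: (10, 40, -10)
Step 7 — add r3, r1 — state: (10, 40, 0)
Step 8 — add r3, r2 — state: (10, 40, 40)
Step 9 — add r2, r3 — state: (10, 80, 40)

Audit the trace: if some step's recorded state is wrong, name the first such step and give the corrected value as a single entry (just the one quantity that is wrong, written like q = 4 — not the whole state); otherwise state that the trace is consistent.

1. r3 = -5 + -5 = -10 (exactly as logged)
2. r1 = -10 (matches)
3. r1 = -(-10) = 10 (no discrepancy)
4. r2 = -5 * 10 = -50 (matches)
5. r2 = -50 - -10 = -40 (no discrepancy)
6. r2 = -(-40) = 40 (same as recorded)
7. r3 = -10 + 10 = 0 (confirmed correct)
8. r3 = 0 + 40 = 40 (no discrepancy)
9. r2 = 40 + 40 = 80 (matches)
All entries verified; no error found.

no error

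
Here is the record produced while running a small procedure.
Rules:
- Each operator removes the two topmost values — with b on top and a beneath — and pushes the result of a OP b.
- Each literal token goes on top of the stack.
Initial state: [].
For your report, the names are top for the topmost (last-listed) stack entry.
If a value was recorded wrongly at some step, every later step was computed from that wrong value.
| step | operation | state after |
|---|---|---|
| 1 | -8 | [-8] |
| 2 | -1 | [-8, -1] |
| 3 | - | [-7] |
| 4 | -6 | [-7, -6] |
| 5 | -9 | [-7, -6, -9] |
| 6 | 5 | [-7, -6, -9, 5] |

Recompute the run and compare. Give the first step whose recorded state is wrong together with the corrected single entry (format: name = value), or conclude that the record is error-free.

no error

Recomputing the run from the initial state:
step 1: [-8]
step 2: [-8, -1]
step 3: [-7]
step 4: [-7, -6]
step 5: [-7, -6, -9]
step 6: [-7, -6, -9, 5]
This matches the record at every step.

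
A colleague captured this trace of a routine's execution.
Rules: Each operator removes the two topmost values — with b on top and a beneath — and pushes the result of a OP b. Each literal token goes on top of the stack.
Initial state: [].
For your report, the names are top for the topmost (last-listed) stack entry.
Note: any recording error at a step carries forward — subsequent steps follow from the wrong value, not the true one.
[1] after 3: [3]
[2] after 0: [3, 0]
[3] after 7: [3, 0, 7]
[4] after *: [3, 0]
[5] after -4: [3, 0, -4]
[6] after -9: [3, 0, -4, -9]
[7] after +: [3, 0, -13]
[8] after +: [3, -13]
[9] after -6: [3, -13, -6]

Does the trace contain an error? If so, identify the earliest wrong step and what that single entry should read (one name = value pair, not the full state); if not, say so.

Step 1: push 3: top = 3 — same as recorded.
Step 2: push 0: top = 0 — confirmed correct.
Step 3: push 7: top = 7 — in agreement.
Step 4: 0 * 7 = 0 — no discrepancy.
Step 5: push -4: top = -4 — agrees with the trace.
Step 6: push -9: top = -9 — agrees with the trace.
Step 7: -4 + -9 = -13 — exactly as logged.
Step 8: 0 + -13 = -13 — matches.
Step 9: push -6: top = -6 — verified.
Each recorded entry agrees with the recomputation.

no error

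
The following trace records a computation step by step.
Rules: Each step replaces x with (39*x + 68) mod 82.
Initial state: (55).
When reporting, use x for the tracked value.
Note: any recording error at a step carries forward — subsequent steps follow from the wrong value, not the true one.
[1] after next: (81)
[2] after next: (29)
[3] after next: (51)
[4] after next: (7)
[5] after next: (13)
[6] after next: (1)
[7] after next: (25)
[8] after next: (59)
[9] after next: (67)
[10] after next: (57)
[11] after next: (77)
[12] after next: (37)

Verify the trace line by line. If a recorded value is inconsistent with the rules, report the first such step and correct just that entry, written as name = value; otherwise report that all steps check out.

step 1: x = (39*55 + 68) mod 82 = 81 -> exactly as logged
step 2: x = (39*81 + 68) mod 82 = 29 -> consistent with the trace
step 3: x = (39*29 + 68) mod 82 = 51 -> consistent with the trace
step 4: x = (39*51 + 68) mod 82 = 7 -> no discrepancy
step 5: x = (39*7 + 68) mod 82 = 13 -> agrees with the trace
step 6: x = (39*13 + 68) mod 82 = 1 -> verified
step 7: x = (39*1 + 68) mod 82 = 25 -> no discrepancy
step 8: x = (39*25 + 68) mod 82 = 59 -> consistent with the trace
step 9: x = (39*59 + 68) mod 82 = 73 -> the trace has a different value
Step 9 is the first one off; corrected, x = 73.

step 9, x = 73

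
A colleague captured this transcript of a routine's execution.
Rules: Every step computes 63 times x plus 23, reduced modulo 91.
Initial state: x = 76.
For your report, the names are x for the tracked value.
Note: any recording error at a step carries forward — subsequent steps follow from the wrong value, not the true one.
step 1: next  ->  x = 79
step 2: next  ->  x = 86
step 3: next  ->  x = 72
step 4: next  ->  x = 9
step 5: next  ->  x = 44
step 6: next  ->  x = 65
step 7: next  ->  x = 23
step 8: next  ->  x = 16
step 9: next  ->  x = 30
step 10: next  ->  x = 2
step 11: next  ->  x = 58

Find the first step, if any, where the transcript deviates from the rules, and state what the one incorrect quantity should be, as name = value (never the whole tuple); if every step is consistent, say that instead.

1. x = (63*76 + 23) mod 91 = 79 (same as recorded)
2. x = (63*79 + 23) mod 91 = 86 (in agreement)
3. x = (63*86 + 23) mod 91 = 72 (matches)
4. x = (63*72 + 23) mod 91 = 9 (same as recorded)
5. x = (63*9 + 23) mod 91 = 44 (confirmed correct)
6. x = (63*44 + 23) mod 91 = 65 (in agreement)
7. x = (63*65 + 23) mod 91 = 23 (checks out)
8. x = (63*23 + 23) mod 91 = 16 (agrees with the transcript)
9. x = (63*16 + 23) mod 91 = 30 (consistent with the transcript)
10. x = (63*30 + 23) mod 91 = 2 (verified)
11. x = (63*2 + 23) mod 91 = 58 (in agreement)
Every step is consistent.

no error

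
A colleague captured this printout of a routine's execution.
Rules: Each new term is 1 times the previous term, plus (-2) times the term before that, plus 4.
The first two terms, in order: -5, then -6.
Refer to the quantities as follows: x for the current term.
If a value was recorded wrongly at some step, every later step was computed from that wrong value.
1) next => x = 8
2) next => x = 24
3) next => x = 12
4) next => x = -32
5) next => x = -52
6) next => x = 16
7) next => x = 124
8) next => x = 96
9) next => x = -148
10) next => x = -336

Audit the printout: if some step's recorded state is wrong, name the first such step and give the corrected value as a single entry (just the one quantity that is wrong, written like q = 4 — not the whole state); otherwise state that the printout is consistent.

1. x = 1*(-6) + (-2)*(-5) + (4) = 8 (checks out)
2. x = 1*(8) + (-2)*(-6) + (4) = 24 (agrees with the printout)
3. x = 1*(24) + (-2)*(8) + (4) = 12 (checks out)
4. x = 1*(12) + (-2)*(24) + (4) = -32 (consistent with the printout)
5. x = 1*(-32) + (-2)*(12) + (4) = -52 (verified)
6. x = 1*(-52) + (-2)*(-32) + (4) = 16 (agrees with the printout)
7. x = 1*(16) + (-2)*(-52) + (4) = 124 (matches)
8. x = 1*(124) + (-2)*(16) + (4) = 96 (matches)
9. x = 1*(96) + (-2)*(124) + (4) = -148 (in agreement)
10. x = 1*(-148) + (-2)*(96) + (4) = -336 (no discrepancy)
The whole run recomputes cleanly — no discrepancies.

no error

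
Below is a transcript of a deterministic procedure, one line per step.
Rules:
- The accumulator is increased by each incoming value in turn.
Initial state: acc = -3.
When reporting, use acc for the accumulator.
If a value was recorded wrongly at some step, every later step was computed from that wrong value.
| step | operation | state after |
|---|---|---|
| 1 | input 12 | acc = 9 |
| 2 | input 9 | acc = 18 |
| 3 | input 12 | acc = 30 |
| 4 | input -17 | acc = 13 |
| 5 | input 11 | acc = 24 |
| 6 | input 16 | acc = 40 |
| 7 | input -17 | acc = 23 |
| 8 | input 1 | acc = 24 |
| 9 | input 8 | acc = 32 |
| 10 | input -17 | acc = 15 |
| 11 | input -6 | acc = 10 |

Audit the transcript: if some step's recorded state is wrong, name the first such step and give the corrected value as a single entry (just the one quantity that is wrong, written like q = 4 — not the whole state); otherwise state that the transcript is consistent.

1. acc = -3 + 12 = 9 (agrees with the transcript)
2. acc = 9 + 9 = 18 (consistent with the transcript)
3. acc = 18 + 12 = 30 (same as recorded)
4. acc = 30 + -17 = 13 (no discrepancy)
5. acc = 13 + 11 = 24 (matches)
6. acc = 24 + 16 = 40 (confirmed correct)
7. acc = 40 + -17 = 23 (exactly as logged)
8. acc = 23 + 1 = 24 (no discrepancy)
9. acc = 24 + 8 = 32 (in agreement)
10. acc = 32 + -17 = 15 (matches)
11. acc = 15 + -6 = 9 (a discrepancy with the transcript)
The audit stops at step 11: the recorded entry is wrong and should be acc = 9.

step 11, acc = 9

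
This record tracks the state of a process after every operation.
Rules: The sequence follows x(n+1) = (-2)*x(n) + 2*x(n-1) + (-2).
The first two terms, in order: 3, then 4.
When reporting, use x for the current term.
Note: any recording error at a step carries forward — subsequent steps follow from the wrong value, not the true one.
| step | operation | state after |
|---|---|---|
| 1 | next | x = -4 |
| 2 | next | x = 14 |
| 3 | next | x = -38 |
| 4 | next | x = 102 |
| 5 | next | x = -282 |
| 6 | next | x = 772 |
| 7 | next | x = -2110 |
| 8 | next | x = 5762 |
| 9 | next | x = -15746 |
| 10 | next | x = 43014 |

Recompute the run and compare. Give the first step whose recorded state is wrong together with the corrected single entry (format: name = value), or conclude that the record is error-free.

Step 1: x = -2*(4) + (2)*(3) + (-2) = -4 — same as recorded.
Step 2: x = -2*(-4) + (2)*(4) + (-2) = 14 — confirmed correct.
Step 3: x = -2*(14) + (2)*(-4) + (-2) = -38 — verified.
Step 4: x = -2*(-38) + (2)*(14) + (-2) = 102 — confirmed correct.
Step 5: x = -2*(102) + (2)*(-38) + (-2) = -282 — verified.
Step 6: x = -2*(-282) + (2)*(102) + (-2) = 766 — first mismatch against the record.
Step 6 is the first one off; corrected, x = 766.

step 6, x = 766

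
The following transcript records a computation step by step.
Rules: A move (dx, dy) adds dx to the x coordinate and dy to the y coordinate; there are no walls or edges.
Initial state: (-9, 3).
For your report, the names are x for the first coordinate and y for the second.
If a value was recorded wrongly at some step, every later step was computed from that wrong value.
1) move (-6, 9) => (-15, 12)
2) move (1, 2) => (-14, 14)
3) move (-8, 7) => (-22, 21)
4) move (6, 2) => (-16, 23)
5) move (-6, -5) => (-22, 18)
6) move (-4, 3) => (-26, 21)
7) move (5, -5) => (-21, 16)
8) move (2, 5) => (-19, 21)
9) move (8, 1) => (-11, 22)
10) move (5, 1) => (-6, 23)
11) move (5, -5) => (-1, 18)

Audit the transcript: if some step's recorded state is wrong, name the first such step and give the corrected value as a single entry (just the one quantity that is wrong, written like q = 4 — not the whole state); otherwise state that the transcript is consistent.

no error

Step 1: x = -9 + (-6) = -15, y = 3 + (9) = 12 — in agreement.
Step 2: x = -15 + (1) = -14, y = 12 + (2) = 14 — no discrepancy.
Step 3: x = -14 + (-8) = -22, y = 14 + (7) = 21 — consistent with the transcript.
Step 4: x = -22 + (6) = -16, y = 21 + (2) = 23 — agrees with the transcript.
Step 5: x = -16 + (-6) = -22, y = 23 + (-5) = 18 — consistent with the transcript.
Step 6: x = -22 + (-4) = -26, y = 18 + (3) = 21 — confirmed correct.
Step 7: x = -26 + (5) = -21, y = 21 + (-5) = 16 — checks out.
Step 8: x = -21 + (2) = -19, y = 16 + (5) = 21 — no discrepancy.
Step 9: x = -19 + (8) = -11, y = 21 + (1) = 22 — in agreement.
Step 10: x = -11 + (5) = -6, y = 22 + (1) = 23 — matches.
Step 11: x = -6 + (5) = -1, y = 23 + (-5) = 18 — confirmed correct.
Nothing is out of place; the run is error-free.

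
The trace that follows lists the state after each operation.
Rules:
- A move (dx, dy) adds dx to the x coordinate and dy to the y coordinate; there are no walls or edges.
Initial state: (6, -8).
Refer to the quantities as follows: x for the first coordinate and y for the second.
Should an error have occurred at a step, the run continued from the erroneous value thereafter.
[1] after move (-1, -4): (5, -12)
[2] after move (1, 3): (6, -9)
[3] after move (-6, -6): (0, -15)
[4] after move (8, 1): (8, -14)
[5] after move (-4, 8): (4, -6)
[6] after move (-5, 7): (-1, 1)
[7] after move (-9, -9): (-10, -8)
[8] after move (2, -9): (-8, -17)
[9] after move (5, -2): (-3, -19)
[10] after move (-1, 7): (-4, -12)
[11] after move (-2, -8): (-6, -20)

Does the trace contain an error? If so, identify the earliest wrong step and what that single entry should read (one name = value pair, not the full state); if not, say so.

step 1: x = 6 + (-1) = 5, y = -8 + (-4) = -12 -> consistent with the trace
step 2: x = 5 + (1) = 6, y = -12 + (3) = -9 -> consistent with the trace
step 3: x = 6 + (-6) = 0, y = -9 + (-6) = -15 -> checks out
step 4: x = 0 + (8) = 8, y = -15 + (1) = -14 -> in agreement
step 5: x = 8 + (-4) = 4, y = -14 + (8) = -6 -> no discrepancy
step 6: x = 4 + (-5) = -1, y = -6 + (7) = 1 -> checks out
step 7: x = -1 + (-9) = -10, y = 1 + (-9) = -8 -> in agreement
step 8: x = -10 + (2) = -8, y = -8 + (-9) = -17 -> no discrepancy
step 9: x = -8 + (5) = -3, y = -17 + (-2) = -19 -> checks out
step 10: x = -3 + (-1) = -4, y = -19 + (7) = -12 -> no discrepancy
step 11: x = -4 + (-2) = -6, y = -12 + (-8) = -20 -> matches
The whole run recomputes cleanly — no discrepancies.

no error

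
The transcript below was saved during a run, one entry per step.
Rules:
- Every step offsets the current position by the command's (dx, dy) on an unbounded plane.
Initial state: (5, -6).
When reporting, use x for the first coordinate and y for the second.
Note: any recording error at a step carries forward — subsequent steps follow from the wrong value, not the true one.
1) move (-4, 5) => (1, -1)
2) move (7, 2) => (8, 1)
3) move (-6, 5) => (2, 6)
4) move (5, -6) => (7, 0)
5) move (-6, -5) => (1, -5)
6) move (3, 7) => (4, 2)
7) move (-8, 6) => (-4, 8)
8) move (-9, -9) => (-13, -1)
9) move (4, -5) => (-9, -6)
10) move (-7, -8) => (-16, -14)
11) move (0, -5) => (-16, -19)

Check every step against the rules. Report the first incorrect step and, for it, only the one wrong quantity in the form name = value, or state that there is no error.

no error

Step 1: x = 5 + (-4) = 1, y = -6 + (5) = -1 — checks out.
Step 2: x = 1 + (7) = 8, y = -1 + (2) = 1 — checks out.
Step 3: x = 8 + (-6) = 2, y = 1 + (5) = 6 — verified.
Step 4: x = 2 + (5) = 7, y = 6 + (-6) = 0 — same as recorded.
Step 5: x = 7 + (-6) = 1, y = 0 + (-5) = -5 — confirmed correct.
Step 6: x = 1 + (3) = 4, y = -5 + (7) = 2 — verified.
Step 7: x = 4 + (-8) = -4, y = 2 + (6) = 8 — agrees with the transcript.
Step 8: x = -4 + (-9) = -13, y = 8 + (-9) = -1 — matches.
Step 9: x = -13 + (4) = -9, y = -1 + (-5) = -6 — exactly as logged.
Step 10: x = -9 + (-7) = -16, y = -6 + (-8) = -14 — consistent with the transcript.
Step 11: x = -16 + (0) = -16, y = -14 + (-5) = -19 — same as recorded.
The recomputation confirms every line.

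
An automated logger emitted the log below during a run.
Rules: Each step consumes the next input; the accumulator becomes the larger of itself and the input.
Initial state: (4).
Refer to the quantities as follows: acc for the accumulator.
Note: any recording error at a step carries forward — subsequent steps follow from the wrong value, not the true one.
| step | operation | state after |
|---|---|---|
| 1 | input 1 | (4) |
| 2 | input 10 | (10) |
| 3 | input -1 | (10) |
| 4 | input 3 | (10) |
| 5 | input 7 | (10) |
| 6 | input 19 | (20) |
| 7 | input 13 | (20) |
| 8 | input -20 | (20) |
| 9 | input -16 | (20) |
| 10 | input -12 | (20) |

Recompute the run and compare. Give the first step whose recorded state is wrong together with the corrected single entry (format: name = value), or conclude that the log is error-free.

step 6, acc = 19

Step 1: acc = max(4, 1) = 4 — same as recorded.
Step 2: acc = max(4, 10) = 10 — matches.
Step 3: acc = max(10, -1) = 10 — confirmed correct.
Step 4: acc = max(10, 3) = 10 — no discrepancy.
Step 5: acc = max(10, 7) = 10 — in agreement.
Step 6: acc = max(10, 19) = 19 — the log has a different value.
That makes step 6 the first incorrect line — acc = 19 is what it should show.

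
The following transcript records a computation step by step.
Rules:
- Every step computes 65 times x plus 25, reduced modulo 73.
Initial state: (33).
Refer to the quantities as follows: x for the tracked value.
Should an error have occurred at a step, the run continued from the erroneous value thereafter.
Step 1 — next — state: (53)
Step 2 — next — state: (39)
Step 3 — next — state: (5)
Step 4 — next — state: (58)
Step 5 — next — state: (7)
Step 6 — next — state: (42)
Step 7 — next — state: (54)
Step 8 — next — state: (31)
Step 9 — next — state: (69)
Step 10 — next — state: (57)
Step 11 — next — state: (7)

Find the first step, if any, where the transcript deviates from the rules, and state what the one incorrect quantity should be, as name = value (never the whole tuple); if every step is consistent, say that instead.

step 1: x = (65*33 + 25) mod 73 = 53 -> no discrepancy
step 2: x = (65*53 + 25) mod 73 = 39 -> confirmed correct
step 3: x = (65*39 + 25) mod 73 = 5 -> checks out
step 4: x = (65*5 + 25) mod 73 = 58 -> agrees with the transcript
step 5: x = (65*58 + 25) mod 73 = 72 -> not what was recorded
The audit stops at step 5: the recorded entry is wrong and should be x = 72.

step 5, x = 72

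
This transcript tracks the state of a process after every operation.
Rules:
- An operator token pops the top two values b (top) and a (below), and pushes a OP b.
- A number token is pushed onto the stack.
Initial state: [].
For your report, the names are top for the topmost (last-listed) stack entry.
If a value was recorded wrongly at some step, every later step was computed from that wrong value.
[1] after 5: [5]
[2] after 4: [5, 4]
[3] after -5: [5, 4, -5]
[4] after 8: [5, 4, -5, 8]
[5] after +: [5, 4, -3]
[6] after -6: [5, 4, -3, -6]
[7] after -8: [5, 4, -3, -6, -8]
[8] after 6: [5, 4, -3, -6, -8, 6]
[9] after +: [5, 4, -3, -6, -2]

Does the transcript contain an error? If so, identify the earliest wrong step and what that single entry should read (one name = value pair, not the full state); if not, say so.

step 5, top = 3

step 1: push 5: top = 5 -> checks out
step 2: push 4: top = 4 -> matches
step 3: push -5: top = -5 -> agrees with the transcript
step 4: push 8: top = 8 -> exactly as logged
step 5: -5 + 8 = 3 -> first mismatch against the transcript
Conclusion: step 5 carries the first error; the entry should be top = 3.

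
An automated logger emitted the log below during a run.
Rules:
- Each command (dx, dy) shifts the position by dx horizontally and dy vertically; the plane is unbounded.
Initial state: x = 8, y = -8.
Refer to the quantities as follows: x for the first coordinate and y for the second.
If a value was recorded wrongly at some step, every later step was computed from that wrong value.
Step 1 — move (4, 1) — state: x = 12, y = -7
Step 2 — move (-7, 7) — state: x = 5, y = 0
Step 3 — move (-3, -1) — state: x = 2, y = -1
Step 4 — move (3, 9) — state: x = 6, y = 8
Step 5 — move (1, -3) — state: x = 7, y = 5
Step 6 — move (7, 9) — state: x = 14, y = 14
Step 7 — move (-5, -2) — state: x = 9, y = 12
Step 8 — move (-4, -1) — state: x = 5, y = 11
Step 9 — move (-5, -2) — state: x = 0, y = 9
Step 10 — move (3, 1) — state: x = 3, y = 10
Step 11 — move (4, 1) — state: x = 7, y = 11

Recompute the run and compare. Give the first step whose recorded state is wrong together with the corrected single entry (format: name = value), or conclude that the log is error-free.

step 4, x = 5

step 1: x = 8 + (4) = 12, y = -8 + (1) = -7 -> verified
step 2: x = 12 + (-7) = 5, y = -7 + (7) = 0 -> agrees with the log
step 3: x = 5 + (-3) = 2, y = 0 + (-1) = -1 -> same as recorded
step 4: x = 2 + (3) = 5, y = -1 + (9) = 8 -> the recorded entry deviates here
Step 4 is the first one off; corrected, x = 5.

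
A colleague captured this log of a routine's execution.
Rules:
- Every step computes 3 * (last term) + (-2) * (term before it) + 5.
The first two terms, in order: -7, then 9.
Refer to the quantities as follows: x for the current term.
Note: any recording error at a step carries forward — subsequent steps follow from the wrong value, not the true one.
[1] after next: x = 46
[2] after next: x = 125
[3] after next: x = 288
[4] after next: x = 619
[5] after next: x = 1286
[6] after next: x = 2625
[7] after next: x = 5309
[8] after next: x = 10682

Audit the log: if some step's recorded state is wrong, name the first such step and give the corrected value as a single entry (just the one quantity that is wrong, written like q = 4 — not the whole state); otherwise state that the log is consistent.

step 7, x = 5308

step 1: x = 3*(9) + (-2)*(-7) + (5) = 46 -> confirmed correct
step 2: x = 3*(46) + (-2)*(9) + (5) = 125 -> exactly as logged
step 3: x = 3*(125) + (-2)*(46) + (5) = 288 -> confirmed correct
step 4: x = 3*(288) + (-2)*(125) + (5) = 619 -> same as recorded
step 5: x = 3*(619) + (-2)*(288) + (5) = 1286 -> exactly as logged
step 6: x = 3*(1286) + (-2)*(619) + (5) = 2625 -> in agreement
step 7: x = 3*(2625) + (-2)*(1286) + (5) = 5308 -> first mismatch against the log
That makes step 7 the first incorrect line — x = 5308 is what it should show.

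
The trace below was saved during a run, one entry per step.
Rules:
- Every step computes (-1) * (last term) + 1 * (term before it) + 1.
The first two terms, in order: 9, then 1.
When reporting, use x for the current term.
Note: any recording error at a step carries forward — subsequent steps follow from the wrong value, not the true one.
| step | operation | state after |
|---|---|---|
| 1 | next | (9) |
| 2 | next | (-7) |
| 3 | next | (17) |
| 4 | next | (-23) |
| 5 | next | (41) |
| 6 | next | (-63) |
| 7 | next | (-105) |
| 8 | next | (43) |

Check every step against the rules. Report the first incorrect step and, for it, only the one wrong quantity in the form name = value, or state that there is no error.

step 7, x = 105

step 1: x = -1*(1) + (1)*(9) + (1) = 9 -> in agreement
step 2: x = -1*(9) + (1)*(1) + (1) = -7 -> in agreement
step 3: x = -1*(-7) + (1)*(9) + (1) = 17 -> in agreement
step 4: x = -1*(17) + (1)*(-7) + (1) = -23 -> no discrepancy
step 5: x = -1*(-23) + (1)*(17) + (1) = 41 -> no discrepancy
step 6: x = -1*(41) + (1)*(-23) + (1) = -63 -> verified
step 7: x = -1*(-63) + (1)*(41) + (1) = 105 -> the entry is off here
First incorrect step: 7; the correct value is x = 105.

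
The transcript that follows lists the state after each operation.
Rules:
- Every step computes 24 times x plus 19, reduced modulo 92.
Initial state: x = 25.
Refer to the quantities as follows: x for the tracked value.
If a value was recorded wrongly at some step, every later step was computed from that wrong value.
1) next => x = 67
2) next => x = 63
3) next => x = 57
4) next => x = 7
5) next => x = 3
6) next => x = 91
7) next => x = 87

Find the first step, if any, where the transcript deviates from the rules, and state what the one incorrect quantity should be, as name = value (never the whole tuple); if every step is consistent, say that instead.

step 3, x = 59

Recomputing the run from the initial state:
step 1: x = 67
step 2: x = 63
step 3: x = 59
step 4: x = 55
step 5: x = 51
step 6: x = 47
step 7: x = 43
The first disagreement with the transcript is at step 3, where the value should be x = 59.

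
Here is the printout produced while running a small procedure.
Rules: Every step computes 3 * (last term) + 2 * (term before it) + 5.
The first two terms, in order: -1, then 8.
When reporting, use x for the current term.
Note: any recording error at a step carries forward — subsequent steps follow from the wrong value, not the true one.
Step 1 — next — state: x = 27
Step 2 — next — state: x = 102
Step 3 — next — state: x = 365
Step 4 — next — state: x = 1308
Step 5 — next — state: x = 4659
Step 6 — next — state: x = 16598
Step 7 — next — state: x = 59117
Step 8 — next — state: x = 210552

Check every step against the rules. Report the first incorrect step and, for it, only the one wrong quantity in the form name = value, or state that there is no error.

step 1: x = 3*(8) + (2)*(-1) + (5) = 27 -> no discrepancy
step 2: x = 3*(27) + (2)*(8) + (5) = 102 -> checks out
step 3: x = 3*(102) + (2)*(27) + (5) = 365 -> no discrepancy
step 4: x = 3*(365) + (2)*(102) + (5) = 1304 -> a discrepancy with the printout
Conclusion: step 4 carries the first error; the entry should be x = 1304.

step 4, x = 1304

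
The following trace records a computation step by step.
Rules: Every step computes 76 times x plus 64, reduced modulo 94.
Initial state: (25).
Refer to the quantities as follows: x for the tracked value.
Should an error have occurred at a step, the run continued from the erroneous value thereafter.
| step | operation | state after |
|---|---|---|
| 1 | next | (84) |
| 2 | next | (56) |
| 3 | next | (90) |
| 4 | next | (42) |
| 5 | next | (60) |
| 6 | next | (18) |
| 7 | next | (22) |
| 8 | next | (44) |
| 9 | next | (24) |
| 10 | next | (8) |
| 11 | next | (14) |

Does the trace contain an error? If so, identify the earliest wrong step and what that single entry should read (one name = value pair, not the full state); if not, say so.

Recomputing the run from the initial state:
step 1: x = 84
step 2: x = 56
step 3: x = 90
step 4: x = 42
step 5: x = 60
step 6: x = 18
step 7: x = 22
step 8: x = 44
step 9: x = 24
step 10: x = 8
step 11: x = 14
This matches the trace at every step.

no error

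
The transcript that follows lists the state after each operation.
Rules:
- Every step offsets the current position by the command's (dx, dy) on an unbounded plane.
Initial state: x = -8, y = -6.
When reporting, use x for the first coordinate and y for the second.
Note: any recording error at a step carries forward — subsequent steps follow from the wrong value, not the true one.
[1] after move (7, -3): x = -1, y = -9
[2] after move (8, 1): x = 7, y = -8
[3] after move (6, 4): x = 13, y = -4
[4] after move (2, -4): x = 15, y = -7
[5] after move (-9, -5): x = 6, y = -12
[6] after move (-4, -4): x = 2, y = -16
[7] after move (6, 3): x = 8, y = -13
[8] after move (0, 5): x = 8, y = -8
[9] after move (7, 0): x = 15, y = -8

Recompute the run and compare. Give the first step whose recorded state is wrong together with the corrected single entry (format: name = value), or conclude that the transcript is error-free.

step 4, y = -8

Recomputing the run from the initial state:
step 1: x = -1, y = -9
step 2: x = 7, y = -8
step 3: x = 13, y = -4
step 4: x = 15, y = -8
step 5: x = 6, y = -13
step 6: x = 2, y = -17
step 7: x = 8, y = -14
step 8: x = 8, y = -9
step 9: x = 15, y = -9
The first disagreement with the transcript is at step 4, where the value should be y = -8.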